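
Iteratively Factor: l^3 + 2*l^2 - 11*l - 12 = (l + 1)*(l^2 + l - 12) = (l + 1)*(l + 4)*(l - 3)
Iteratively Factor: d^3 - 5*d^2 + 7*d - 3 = (d - 3)*(d^2 - 2*d + 1) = (d - 3)*(d - 1)*(d - 1)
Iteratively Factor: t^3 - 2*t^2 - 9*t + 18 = (t - 3)*(t^2 + t - 6) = (t - 3)*(t - 2)*(t + 3)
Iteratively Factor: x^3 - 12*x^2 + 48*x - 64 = (x - 4)*(x^2 - 8*x + 16) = (x - 4)^2*(x - 4)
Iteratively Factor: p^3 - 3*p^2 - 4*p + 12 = (p - 2)*(p^2 - p - 6) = (p - 2)*(p + 2)*(p - 3)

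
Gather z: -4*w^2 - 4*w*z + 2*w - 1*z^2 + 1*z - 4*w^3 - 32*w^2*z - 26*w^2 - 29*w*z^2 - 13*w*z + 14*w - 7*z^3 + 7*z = -4*w^3 - 30*w^2 + 16*w - 7*z^3 + z^2*(-29*w - 1) + z*(-32*w^2 - 17*w + 8)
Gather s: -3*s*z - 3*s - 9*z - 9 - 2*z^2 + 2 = s*(-3*z - 3) - 2*z^2 - 9*z - 7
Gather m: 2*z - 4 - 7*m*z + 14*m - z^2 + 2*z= m*(14 - 7*z) - z^2 + 4*z - 4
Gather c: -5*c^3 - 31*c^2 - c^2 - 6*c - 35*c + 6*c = -5*c^3 - 32*c^2 - 35*c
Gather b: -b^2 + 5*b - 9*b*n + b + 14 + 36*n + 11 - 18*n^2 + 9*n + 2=-b^2 + b*(6 - 9*n) - 18*n^2 + 45*n + 27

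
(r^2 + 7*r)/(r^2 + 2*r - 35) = r/(r - 5)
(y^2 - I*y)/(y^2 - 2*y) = (y - I)/(y - 2)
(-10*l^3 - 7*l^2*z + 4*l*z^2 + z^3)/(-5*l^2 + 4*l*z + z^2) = (-2*l^2 - l*z + z^2)/(-l + z)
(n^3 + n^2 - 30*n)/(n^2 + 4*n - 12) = n*(n - 5)/(n - 2)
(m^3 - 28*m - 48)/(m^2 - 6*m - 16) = (m^2 - 2*m - 24)/(m - 8)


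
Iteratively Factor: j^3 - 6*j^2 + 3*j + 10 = (j - 5)*(j^2 - j - 2) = (j - 5)*(j + 1)*(j - 2)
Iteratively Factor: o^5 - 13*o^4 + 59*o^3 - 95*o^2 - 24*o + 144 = (o - 4)*(o^4 - 9*o^3 + 23*o^2 - 3*o - 36) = (o - 4)*(o + 1)*(o^3 - 10*o^2 + 33*o - 36) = (o - 4)*(o - 3)*(o + 1)*(o^2 - 7*o + 12) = (o - 4)*(o - 3)^2*(o + 1)*(o - 4)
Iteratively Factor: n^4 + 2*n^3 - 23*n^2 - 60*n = (n)*(n^3 + 2*n^2 - 23*n - 60) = n*(n - 5)*(n^2 + 7*n + 12) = n*(n - 5)*(n + 3)*(n + 4)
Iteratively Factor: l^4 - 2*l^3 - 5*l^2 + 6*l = (l)*(l^3 - 2*l^2 - 5*l + 6) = l*(l - 1)*(l^2 - l - 6) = l*(l - 3)*(l - 1)*(l + 2)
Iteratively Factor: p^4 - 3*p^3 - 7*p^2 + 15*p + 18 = (p + 1)*(p^3 - 4*p^2 - 3*p + 18) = (p - 3)*(p + 1)*(p^2 - p - 6) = (p - 3)*(p + 1)*(p + 2)*(p - 3)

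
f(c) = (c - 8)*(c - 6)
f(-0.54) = 55.85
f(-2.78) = 94.65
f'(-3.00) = -20.00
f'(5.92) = -2.16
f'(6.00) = -2.00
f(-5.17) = 147.11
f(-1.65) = 73.82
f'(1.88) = -10.24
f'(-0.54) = -15.08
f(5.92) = 0.17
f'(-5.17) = -24.34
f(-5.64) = 158.77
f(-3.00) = 99.00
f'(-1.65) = -17.30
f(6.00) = 0.00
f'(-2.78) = -19.56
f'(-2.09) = -18.18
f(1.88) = 25.21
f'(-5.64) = -25.28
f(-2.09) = 81.63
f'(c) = 2*c - 14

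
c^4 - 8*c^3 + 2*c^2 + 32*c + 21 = (c - 7)*(c - 3)*(c + 1)^2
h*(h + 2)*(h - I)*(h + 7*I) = h^4 + 2*h^3 + 6*I*h^3 + 7*h^2 + 12*I*h^2 + 14*h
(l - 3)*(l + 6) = l^2 + 3*l - 18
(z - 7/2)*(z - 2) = z^2 - 11*z/2 + 7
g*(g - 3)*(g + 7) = g^3 + 4*g^2 - 21*g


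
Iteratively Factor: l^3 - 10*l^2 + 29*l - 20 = (l - 1)*(l^2 - 9*l + 20) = (l - 4)*(l - 1)*(l - 5)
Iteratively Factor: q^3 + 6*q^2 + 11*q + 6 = (q + 2)*(q^2 + 4*q + 3) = (q + 2)*(q + 3)*(q + 1)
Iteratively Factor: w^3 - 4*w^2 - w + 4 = (w - 4)*(w^2 - 1) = (w - 4)*(w - 1)*(w + 1)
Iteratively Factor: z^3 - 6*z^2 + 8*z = (z - 4)*(z^2 - 2*z) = (z - 4)*(z - 2)*(z)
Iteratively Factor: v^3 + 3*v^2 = (v + 3)*(v^2) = v*(v + 3)*(v)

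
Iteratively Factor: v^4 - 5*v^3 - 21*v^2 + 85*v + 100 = (v - 5)*(v^3 - 21*v - 20) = (v - 5)*(v + 4)*(v^2 - 4*v - 5) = (v - 5)^2*(v + 4)*(v + 1)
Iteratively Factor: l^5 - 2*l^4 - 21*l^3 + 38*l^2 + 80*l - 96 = (l - 4)*(l^4 + 2*l^3 - 13*l^2 - 14*l + 24) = (l - 4)*(l + 4)*(l^3 - 2*l^2 - 5*l + 6) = (l - 4)*(l + 2)*(l + 4)*(l^2 - 4*l + 3) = (l - 4)*(l - 1)*(l + 2)*(l + 4)*(l - 3)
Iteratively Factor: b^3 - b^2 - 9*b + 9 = (b - 1)*(b^2 - 9) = (b - 1)*(b + 3)*(b - 3)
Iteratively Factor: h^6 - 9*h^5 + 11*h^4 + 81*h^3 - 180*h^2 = (h + 3)*(h^5 - 12*h^4 + 47*h^3 - 60*h^2) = h*(h + 3)*(h^4 - 12*h^3 + 47*h^2 - 60*h) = h*(h - 3)*(h + 3)*(h^3 - 9*h^2 + 20*h) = h*(h - 5)*(h - 3)*(h + 3)*(h^2 - 4*h) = h*(h - 5)*(h - 4)*(h - 3)*(h + 3)*(h)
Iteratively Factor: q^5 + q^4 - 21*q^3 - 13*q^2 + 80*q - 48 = (q - 1)*(q^4 + 2*q^3 - 19*q^2 - 32*q + 48) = (q - 1)*(q + 3)*(q^3 - q^2 - 16*q + 16) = (q - 1)*(q + 3)*(q + 4)*(q^2 - 5*q + 4) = (q - 1)^2*(q + 3)*(q + 4)*(q - 4)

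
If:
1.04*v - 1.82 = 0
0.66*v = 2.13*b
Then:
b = 0.54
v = 1.75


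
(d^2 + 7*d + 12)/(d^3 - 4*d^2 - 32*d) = (d + 3)/(d*(d - 8))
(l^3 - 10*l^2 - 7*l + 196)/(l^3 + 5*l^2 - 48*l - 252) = (l^2 - 3*l - 28)/(l^2 + 12*l + 36)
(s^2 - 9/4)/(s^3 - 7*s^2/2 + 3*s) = (s + 3/2)/(s*(s - 2))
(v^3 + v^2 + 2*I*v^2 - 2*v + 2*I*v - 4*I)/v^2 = v + 1 + 2*I - 2/v + 2*I/v - 4*I/v^2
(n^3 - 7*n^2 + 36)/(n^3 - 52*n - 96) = (n^2 - 9*n + 18)/(n^2 - 2*n - 48)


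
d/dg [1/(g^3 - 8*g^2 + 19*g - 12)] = (-3*g^2 + 16*g - 19)/(g^3 - 8*g^2 + 19*g - 12)^2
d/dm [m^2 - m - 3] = 2*m - 1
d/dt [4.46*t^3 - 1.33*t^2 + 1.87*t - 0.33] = 13.38*t^2 - 2.66*t + 1.87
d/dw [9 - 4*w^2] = -8*w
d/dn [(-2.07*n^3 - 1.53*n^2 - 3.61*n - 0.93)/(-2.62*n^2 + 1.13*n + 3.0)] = (5.4234*n^4 - 4.6782*n^3 - 29.8171*n^2 - 14.0532*n - 9.7791)/(6.8644*n^4 - 5.9212*n^3 - 14.4431*n^2 + 6.78*n + 9.0)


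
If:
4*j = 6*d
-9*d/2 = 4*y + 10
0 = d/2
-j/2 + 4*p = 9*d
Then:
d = 0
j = 0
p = 0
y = -5/2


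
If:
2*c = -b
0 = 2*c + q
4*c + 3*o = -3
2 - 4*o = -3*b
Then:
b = -18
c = 9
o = -13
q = -18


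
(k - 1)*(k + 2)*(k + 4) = k^3 + 5*k^2 + 2*k - 8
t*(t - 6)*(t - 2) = t^3 - 8*t^2 + 12*t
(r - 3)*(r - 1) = r^2 - 4*r + 3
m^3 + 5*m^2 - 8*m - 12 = (m - 2)*(m + 1)*(m + 6)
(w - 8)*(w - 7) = w^2 - 15*w + 56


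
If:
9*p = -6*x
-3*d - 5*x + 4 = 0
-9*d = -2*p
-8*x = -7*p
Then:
No Solution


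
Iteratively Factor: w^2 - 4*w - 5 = (w + 1)*(w - 5)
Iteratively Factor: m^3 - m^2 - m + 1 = (m + 1)*(m^2 - 2*m + 1) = (m - 1)*(m + 1)*(m - 1)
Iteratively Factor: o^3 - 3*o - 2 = (o - 2)*(o^2 + 2*o + 1) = (o - 2)*(o + 1)*(o + 1)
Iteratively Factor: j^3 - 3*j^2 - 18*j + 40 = (j - 5)*(j^2 + 2*j - 8) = (j - 5)*(j - 2)*(j + 4)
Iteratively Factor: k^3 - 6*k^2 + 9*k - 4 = (k - 1)*(k^2 - 5*k + 4) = (k - 1)^2*(k - 4)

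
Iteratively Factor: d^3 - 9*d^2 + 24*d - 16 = (d - 4)*(d^2 - 5*d + 4) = (d - 4)^2*(d - 1)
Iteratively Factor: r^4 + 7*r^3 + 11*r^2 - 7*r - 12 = (r + 3)*(r^3 + 4*r^2 - r - 4) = (r + 1)*(r + 3)*(r^2 + 3*r - 4) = (r - 1)*(r + 1)*(r + 3)*(r + 4)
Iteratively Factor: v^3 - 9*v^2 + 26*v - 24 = (v - 2)*(v^2 - 7*v + 12) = (v - 4)*(v - 2)*(v - 3)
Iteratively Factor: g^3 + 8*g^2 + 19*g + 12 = (g + 1)*(g^2 + 7*g + 12) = (g + 1)*(g + 3)*(g + 4)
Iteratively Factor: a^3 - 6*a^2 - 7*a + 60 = (a - 5)*(a^2 - a - 12) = (a - 5)*(a + 3)*(a - 4)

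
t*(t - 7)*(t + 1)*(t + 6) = t^4 - 43*t^2 - 42*t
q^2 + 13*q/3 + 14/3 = (q + 2)*(q + 7/3)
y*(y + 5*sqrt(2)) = y^2 + 5*sqrt(2)*y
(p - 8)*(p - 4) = p^2 - 12*p + 32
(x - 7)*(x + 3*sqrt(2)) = x^2 - 7*x + 3*sqrt(2)*x - 21*sqrt(2)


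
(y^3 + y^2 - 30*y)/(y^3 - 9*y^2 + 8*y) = (y^2 + y - 30)/(y^2 - 9*y + 8)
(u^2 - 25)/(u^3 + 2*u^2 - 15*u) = (u - 5)/(u*(u - 3))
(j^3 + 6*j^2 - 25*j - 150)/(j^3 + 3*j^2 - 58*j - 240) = (j - 5)/(j - 8)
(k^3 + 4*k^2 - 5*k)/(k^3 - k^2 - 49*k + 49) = k*(k + 5)/(k^2 - 49)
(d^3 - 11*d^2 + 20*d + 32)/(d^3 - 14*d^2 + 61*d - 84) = (d^2 - 7*d - 8)/(d^2 - 10*d + 21)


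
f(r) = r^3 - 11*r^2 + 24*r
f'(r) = 3*r^2 - 22*r + 24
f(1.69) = 13.97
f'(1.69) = -4.61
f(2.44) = 7.60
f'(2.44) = -11.82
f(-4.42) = -407.33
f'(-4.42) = 179.85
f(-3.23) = -225.98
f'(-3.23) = 126.36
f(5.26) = -32.57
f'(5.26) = -8.72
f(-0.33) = -9.15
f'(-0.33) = 31.59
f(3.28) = -4.33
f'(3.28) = -15.88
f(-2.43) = -137.62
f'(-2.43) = 95.17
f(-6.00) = -756.00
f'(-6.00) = 264.00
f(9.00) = 54.00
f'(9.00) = 69.00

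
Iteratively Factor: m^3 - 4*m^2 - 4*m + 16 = (m - 2)*(m^2 - 2*m - 8) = (m - 4)*(m - 2)*(m + 2)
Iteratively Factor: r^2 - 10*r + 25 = (r - 5)*(r - 5)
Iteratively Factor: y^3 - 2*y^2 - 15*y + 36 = (y + 4)*(y^2 - 6*y + 9) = (y - 3)*(y + 4)*(y - 3)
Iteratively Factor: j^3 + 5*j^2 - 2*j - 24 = (j + 3)*(j^2 + 2*j - 8) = (j + 3)*(j + 4)*(j - 2)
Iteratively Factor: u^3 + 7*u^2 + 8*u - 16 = (u + 4)*(u^2 + 3*u - 4) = (u - 1)*(u + 4)*(u + 4)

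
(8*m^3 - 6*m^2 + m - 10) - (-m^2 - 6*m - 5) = 8*m^3 - 5*m^2 + 7*m - 5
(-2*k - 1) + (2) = 1 - 2*k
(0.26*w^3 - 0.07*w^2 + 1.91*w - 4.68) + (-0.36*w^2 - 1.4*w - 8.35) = 0.26*w^3 - 0.43*w^2 + 0.51*w - 13.03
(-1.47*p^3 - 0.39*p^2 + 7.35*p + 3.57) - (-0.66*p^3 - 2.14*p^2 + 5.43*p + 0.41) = -0.81*p^3 + 1.75*p^2 + 1.92*p + 3.16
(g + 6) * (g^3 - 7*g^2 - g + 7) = g^4 - g^3 - 43*g^2 + g + 42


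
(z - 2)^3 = z^3 - 6*z^2 + 12*z - 8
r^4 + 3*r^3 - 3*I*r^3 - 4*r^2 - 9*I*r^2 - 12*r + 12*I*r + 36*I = (r - 2)*(r + 2)*(r + 3)*(r - 3*I)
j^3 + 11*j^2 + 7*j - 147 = (j - 3)*(j + 7)^2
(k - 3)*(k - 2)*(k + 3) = k^3 - 2*k^2 - 9*k + 18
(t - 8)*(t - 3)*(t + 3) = t^3 - 8*t^2 - 9*t + 72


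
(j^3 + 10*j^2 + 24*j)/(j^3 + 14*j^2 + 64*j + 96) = j/(j + 4)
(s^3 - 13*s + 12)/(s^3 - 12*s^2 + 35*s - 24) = (s + 4)/(s - 8)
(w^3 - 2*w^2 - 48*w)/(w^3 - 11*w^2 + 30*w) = (w^2 - 2*w - 48)/(w^2 - 11*w + 30)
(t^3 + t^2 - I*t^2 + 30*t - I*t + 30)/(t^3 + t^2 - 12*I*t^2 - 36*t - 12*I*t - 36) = (t + 5*I)/(t - 6*I)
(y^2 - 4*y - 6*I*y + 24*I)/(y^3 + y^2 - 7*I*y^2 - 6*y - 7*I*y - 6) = (y - 4)/(y^2 + y*(1 - I) - I)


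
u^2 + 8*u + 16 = (u + 4)^2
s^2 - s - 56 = (s - 8)*(s + 7)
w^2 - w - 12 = (w - 4)*(w + 3)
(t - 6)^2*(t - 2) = t^3 - 14*t^2 + 60*t - 72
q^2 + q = q*(q + 1)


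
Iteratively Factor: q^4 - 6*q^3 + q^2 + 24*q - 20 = (q - 2)*(q^3 - 4*q^2 - 7*q + 10) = (q - 5)*(q - 2)*(q^2 + q - 2) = (q - 5)*(q - 2)*(q - 1)*(q + 2)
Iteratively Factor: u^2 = (u)*(u)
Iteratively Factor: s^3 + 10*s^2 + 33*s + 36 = (s + 4)*(s^2 + 6*s + 9) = (s + 3)*(s + 4)*(s + 3)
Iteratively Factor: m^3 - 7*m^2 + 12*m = (m - 4)*(m^2 - 3*m) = m*(m - 4)*(m - 3)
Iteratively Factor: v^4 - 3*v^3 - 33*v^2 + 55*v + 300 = (v - 5)*(v^3 + 2*v^2 - 23*v - 60) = (v - 5)*(v + 3)*(v^2 - v - 20) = (v - 5)^2*(v + 3)*(v + 4)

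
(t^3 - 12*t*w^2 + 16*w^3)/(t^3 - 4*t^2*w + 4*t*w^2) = (t + 4*w)/t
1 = 1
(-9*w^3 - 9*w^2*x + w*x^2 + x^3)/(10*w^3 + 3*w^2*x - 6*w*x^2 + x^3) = (-9*w^2 + x^2)/(10*w^2 - 7*w*x + x^2)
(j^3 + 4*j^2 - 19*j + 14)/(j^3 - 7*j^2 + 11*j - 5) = (j^2 + 5*j - 14)/(j^2 - 6*j + 5)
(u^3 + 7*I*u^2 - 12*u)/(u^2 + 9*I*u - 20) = u*(u + 3*I)/(u + 5*I)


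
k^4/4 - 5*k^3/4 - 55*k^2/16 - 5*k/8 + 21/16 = (k/4 + 1/4)*(k - 7)*(k - 1/2)*(k + 3/2)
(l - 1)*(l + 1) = l^2 - 1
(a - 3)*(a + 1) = a^2 - 2*a - 3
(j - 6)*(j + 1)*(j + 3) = j^3 - 2*j^2 - 21*j - 18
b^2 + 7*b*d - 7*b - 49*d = (b - 7)*(b + 7*d)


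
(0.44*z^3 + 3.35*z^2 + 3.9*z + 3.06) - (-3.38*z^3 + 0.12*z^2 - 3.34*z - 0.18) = 3.82*z^3 + 3.23*z^2 + 7.24*z + 3.24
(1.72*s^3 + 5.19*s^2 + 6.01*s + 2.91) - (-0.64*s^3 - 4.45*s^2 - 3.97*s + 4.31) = 2.36*s^3 + 9.64*s^2 + 9.98*s - 1.4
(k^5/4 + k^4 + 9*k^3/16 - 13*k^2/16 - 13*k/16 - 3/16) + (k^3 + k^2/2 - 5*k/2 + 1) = k^5/4 + k^4 + 25*k^3/16 - 5*k^2/16 - 53*k/16 + 13/16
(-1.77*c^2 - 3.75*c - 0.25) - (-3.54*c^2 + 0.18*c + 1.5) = 1.77*c^2 - 3.93*c - 1.75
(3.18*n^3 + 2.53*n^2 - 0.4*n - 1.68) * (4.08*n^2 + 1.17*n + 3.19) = 12.9744*n^5 + 14.043*n^4 + 11.4723*n^3 + 0.748299999999999*n^2 - 3.2416*n - 5.3592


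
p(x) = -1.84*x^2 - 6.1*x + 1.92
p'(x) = -3.68*x - 6.1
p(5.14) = -78.05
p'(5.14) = -25.02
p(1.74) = -14.26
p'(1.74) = -12.50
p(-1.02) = 6.23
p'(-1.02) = -2.35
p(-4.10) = -4.00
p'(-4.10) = 8.99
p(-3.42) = 1.26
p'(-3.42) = 6.49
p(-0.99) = 6.16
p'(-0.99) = -2.46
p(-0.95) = 6.05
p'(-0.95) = -2.60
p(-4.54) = -8.31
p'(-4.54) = 10.61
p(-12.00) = -189.84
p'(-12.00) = 38.06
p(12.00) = -336.24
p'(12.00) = -50.26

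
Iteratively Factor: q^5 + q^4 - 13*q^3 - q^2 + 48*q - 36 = (q - 2)*(q^4 + 3*q^3 - 7*q^2 - 15*q + 18) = (q - 2)*(q + 3)*(q^3 - 7*q + 6) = (q - 2)^2*(q + 3)*(q^2 + 2*q - 3) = (q - 2)^2*(q - 1)*(q + 3)*(q + 3)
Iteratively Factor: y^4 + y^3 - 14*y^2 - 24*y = (y + 2)*(y^3 - y^2 - 12*y) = (y - 4)*(y + 2)*(y^2 + 3*y) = (y - 4)*(y + 2)*(y + 3)*(y)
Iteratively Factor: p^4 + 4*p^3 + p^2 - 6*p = (p + 2)*(p^3 + 2*p^2 - 3*p) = (p - 1)*(p + 2)*(p^2 + 3*p) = p*(p - 1)*(p + 2)*(p + 3)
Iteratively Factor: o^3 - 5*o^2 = (o)*(o^2 - 5*o) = o^2*(o - 5)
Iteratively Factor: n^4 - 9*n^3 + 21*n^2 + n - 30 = (n - 5)*(n^3 - 4*n^2 + n + 6) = (n - 5)*(n - 2)*(n^2 - 2*n - 3) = (n - 5)*(n - 3)*(n - 2)*(n + 1)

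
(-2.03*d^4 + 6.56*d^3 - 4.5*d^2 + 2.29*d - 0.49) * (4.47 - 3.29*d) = 6.6787*d^5 - 30.6565*d^4 + 44.1282*d^3 - 27.6491*d^2 + 11.8484*d - 2.1903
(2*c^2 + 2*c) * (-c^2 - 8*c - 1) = -2*c^4 - 18*c^3 - 18*c^2 - 2*c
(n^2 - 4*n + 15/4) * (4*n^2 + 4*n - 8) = 4*n^4 - 12*n^3 - 9*n^2 + 47*n - 30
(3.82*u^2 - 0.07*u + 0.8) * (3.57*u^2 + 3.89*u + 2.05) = 13.6374*u^4 + 14.6099*u^3 + 10.4147*u^2 + 2.9685*u + 1.64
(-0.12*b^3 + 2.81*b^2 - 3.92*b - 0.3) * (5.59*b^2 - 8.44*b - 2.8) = -0.6708*b^5 + 16.7207*b^4 - 45.2932*b^3 + 23.5398*b^2 + 13.508*b + 0.84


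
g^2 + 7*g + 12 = (g + 3)*(g + 4)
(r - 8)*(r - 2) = r^2 - 10*r + 16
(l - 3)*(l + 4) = l^2 + l - 12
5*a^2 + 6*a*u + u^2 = (a + u)*(5*a + u)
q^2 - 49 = (q - 7)*(q + 7)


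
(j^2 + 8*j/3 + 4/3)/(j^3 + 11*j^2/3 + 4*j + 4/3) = 1/(j + 1)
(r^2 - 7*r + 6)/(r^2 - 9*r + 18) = (r - 1)/(r - 3)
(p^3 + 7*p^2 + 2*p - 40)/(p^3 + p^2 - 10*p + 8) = (p + 5)/(p - 1)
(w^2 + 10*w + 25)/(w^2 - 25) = (w + 5)/(w - 5)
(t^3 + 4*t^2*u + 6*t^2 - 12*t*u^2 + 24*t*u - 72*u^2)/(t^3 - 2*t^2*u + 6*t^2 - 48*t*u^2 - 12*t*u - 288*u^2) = (t - 2*u)/(t - 8*u)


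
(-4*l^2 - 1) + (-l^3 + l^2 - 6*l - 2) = -l^3 - 3*l^2 - 6*l - 3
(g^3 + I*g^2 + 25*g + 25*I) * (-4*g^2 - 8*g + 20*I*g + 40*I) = -4*g^5 - 8*g^4 + 16*I*g^4 - 120*g^3 + 32*I*g^3 - 240*g^2 + 400*I*g^2 - 500*g + 800*I*g - 1000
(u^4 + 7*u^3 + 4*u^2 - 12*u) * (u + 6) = u^5 + 13*u^4 + 46*u^3 + 12*u^2 - 72*u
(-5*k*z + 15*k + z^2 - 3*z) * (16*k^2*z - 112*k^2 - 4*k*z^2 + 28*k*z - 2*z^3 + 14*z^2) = -80*k^3*z^2 + 800*k^3*z - 1680*k^3 + 36*k^2*z^3 - 360*k^2*z^2 + 756*k^2*z + 6*k*z^4 - 60*k*z^3 + 126*k*z^2 - 2*z^5 + 20*z^4 - 42*z^3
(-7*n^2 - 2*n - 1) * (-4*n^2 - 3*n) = 28*n^4 + 29*n^3 + 10*n^2 + 3*n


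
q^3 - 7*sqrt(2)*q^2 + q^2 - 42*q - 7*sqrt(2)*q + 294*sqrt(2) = (q - 6)*(q + 7)*(q - 7*sqrt(2))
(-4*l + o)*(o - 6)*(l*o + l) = -4*l^2*o^2 + 20*l^2*o + 24*l^2 + l*o^3 - 5*l*o^2 - 6*l*o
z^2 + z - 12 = (z - 3)*(z + 4)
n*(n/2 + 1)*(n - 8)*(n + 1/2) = n^4/2 - 11*n^3/4 - 19*n^2/2 - 4*n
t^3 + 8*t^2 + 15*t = t*(t + 3)*(t + 5)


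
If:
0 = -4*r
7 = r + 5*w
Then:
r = 0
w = 7/5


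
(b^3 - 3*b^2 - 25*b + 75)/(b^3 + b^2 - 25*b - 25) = (b - 3)/(b + 1)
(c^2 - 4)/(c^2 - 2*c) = (c + 2)/c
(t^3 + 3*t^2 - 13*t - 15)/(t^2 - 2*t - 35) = (t^2 - 2*t - 3)/(t - 7)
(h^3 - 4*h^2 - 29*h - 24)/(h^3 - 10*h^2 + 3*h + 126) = (h^2 - 7*h - 8)/(h^2 - 13*h + 42)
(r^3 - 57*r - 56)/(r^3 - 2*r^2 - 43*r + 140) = (r^2 - 7*r - 8)/(r^2 - 9*r + 20)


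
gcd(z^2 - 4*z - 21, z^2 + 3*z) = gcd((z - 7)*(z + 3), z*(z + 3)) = z + 3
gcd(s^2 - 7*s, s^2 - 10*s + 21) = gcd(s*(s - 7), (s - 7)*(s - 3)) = s - 7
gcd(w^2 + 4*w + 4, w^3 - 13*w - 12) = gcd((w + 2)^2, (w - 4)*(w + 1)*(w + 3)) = 1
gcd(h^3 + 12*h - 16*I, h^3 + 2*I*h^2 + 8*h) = h^2 + 2*I*h + 8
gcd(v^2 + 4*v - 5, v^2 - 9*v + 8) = v - 1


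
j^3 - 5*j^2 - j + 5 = (j - 5)*(j - 1)*(j + 1)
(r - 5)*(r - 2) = r^2 - 7*r + 10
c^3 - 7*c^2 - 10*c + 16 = (c - 8)*(c - 1)*(c + 2)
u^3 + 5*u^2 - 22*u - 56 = (u - 4)*(u + 2)*(u + 7)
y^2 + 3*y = y*(y + 3)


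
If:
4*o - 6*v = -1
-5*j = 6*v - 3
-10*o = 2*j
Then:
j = 10/21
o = -2/21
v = 13/126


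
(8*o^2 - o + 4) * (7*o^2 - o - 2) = 56*o^4 - 15*o^3 + 13*o^2 - 2*o - 8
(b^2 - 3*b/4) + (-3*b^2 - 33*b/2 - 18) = -2*b^2 - 69*b/4 - 18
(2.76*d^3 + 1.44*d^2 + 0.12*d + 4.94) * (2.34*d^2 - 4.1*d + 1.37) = 6.4584*d^5 - 7.9464*d^4 - 1.842*d^3 + 13.0404*d^2 - 20.0896*d + 6.7678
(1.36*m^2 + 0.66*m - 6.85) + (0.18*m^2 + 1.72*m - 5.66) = 1.54*m^2 + 2.38*m - 12.51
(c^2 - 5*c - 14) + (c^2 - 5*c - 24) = 2*c^2 - 10*c - 38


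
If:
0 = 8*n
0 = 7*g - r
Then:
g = r/7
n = 0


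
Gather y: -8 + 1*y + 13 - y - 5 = 0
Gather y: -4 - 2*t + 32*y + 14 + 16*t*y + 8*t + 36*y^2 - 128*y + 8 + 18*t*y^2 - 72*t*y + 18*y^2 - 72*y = 6*t + y^2*(18*t + 54) + y*(-56*t - 168) + 18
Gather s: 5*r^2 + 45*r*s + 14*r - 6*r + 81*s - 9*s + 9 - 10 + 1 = 5*r^2 + 8*r + s*(45*r + 72)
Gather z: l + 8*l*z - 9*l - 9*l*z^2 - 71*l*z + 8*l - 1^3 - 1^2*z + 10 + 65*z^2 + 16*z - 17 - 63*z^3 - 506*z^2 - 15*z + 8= -63*l*z - 63*z^3 + z^2*(-9*l - 441)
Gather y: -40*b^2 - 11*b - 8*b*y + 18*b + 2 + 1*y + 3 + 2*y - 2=-40*b^2 + 7*b + y*(3 - 8*b) + 3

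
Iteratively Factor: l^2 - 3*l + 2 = (l - 2)*(l - 1)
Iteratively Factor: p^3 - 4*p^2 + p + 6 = (p - 3)*(p^2 - p - 2) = (p - 3)*(p + 1)*(p - 2)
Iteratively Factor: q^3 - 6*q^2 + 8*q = (q)*(q^2 - 6*q + 8) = q*(q - 2)*(q - 4)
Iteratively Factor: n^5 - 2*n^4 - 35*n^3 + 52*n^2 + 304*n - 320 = (n - 5)*(n^4 + 3*n^3 - 20*n^2 - 48*n + 64) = (n - 5)*(n + 4)*(n^3 - n^2 - 16*n + 16) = (n - 5)*(n + 4)^2*(n^2 - 5*n + 4) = (n - 5)*(n - 4)*(n + 4)^2*(n - 1)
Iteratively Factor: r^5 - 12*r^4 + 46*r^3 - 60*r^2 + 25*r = (r - 1)*(r^4 - 11*r^3 + 35*r^2 - 25*r) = (r - 5)*(r - 1)*(r^3 - 6*r^2 + 5*r) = (r - 5)*(r - 1)^2*(r^2 - 5*r) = r*(r - 5)*(r - 1)^2*(r - 5)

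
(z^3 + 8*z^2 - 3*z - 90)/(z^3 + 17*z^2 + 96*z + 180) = (z - 3)/(z + 6)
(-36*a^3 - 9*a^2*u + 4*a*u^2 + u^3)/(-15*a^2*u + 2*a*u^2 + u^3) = (12*a^2 + 7*a*u + u^2)/(u*(5*a + u))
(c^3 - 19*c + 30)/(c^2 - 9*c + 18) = (c^2 + 3*c - 10)/(c - 6)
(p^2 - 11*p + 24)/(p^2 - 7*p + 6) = (p^2 - 11*p + 24)/(p^2 - 7*p + 6)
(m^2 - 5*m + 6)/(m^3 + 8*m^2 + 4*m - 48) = (m - 3)/(m^2 + 10*m + 24)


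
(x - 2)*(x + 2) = x^2 - 4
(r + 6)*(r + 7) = r^2 + 13*r + 42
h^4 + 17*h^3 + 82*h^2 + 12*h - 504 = (h - 2)*(h + 6)^2*(h + 7)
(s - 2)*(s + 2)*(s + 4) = s^3 + 4*s^2 - 4*s - 16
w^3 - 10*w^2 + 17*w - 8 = (w - 8)*(w - 1)^2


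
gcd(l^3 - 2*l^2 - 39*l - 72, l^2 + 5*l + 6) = l + 3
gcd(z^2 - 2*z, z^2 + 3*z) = z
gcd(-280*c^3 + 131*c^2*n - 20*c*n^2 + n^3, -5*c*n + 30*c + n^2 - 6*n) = 5*c - n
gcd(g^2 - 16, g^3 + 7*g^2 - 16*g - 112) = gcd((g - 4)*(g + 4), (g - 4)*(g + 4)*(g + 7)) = g^2 - 16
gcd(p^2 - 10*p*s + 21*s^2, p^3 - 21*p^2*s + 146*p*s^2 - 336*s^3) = p - 7*s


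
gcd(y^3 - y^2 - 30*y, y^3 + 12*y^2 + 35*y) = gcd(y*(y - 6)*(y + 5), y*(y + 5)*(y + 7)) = y^2 + 5*y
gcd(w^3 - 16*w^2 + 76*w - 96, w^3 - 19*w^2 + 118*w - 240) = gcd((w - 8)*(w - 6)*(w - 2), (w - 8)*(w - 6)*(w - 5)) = w^2 - 14*w + 48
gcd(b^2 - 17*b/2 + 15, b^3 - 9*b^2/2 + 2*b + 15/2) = b - 5/2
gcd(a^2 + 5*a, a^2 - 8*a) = a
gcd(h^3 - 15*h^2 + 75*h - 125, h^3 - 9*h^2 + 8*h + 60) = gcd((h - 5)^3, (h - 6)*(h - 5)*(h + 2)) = h - 5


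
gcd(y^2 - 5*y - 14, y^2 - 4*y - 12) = y + 2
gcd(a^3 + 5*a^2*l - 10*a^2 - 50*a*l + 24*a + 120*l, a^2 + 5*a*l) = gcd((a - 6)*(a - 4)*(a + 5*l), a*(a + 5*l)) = a + 5*l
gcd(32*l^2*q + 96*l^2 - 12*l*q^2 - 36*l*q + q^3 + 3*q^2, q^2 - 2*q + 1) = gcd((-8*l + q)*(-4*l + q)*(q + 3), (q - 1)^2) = 1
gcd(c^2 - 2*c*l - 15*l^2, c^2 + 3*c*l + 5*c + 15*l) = c + 3*l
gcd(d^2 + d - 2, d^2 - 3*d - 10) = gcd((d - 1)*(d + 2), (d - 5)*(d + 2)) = d + 2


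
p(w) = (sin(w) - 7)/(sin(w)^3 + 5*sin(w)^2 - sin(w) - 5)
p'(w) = (sin(w) - 7)*(-3*sin(w)^2*cos(w) - 10*sin(w)*cos(w) + cos(w))/(sin(w)^3 + 5*sin(w)^2 - sin(w) - 5)^2 + cos(w)/(sin(w)^3 + 5*sin(w)^2 - sin(w) - 5) = (-2*sin(w)^3 + 16*sin(w)^2 + 70*sin(w) - 12)/((sin(w) + 5)^2*cos(w)^3)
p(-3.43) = 1.38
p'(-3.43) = -0.37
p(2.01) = 5.71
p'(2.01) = -23.49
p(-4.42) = 12.21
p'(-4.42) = -79.94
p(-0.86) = 4.30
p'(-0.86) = -11.00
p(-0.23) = 1.60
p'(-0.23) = -1.29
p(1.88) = 10.97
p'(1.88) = -67.58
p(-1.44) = 117.20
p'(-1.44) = -1787.59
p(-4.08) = 3.05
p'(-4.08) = -7.73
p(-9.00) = 1.95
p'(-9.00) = 2.39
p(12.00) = 2.37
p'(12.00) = -3.73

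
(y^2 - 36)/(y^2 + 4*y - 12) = (y - 6)/(y - 2)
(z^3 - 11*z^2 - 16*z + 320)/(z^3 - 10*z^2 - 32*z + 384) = (z + 5)/(z + 6)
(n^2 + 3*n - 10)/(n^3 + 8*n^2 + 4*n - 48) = (n + 5)/(n^2 + 10*n + 24)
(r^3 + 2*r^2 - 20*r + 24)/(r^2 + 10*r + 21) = (r^3 + 2*r^2 - 20*r + 24)/(r^2 + 10*r + 21)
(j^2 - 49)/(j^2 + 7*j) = (j - 7)/j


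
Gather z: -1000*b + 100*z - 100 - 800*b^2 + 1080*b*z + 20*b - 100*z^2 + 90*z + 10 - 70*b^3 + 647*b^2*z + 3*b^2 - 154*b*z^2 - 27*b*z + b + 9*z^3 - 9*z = -70*b^3 - 797*b^2 - 979*b + 9*z^3 + z^2*(-154*b - 100) + z*(647*b^2 + 1053*b + 181) - 90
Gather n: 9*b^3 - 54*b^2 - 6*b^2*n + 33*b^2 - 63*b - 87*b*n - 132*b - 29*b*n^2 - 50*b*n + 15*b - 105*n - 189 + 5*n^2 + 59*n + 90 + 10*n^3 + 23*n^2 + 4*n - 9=9*b^3 - 21*b^2 - 180*b + 10*n^3 + n^2*(28 - 29*b) + n*(-6*b^2 - 137*b - 42) - 108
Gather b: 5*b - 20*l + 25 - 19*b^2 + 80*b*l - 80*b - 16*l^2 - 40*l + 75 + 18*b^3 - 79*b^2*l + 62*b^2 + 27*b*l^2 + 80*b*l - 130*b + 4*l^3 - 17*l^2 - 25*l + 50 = 18*b^3 + b^2*(43 - 79*l) + b*(27*l^2 + 160*l - 205) + 4*l^3 - 33*l^2 - 85*l + 150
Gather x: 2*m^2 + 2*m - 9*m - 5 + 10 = 2*m^2 - 7*m + 5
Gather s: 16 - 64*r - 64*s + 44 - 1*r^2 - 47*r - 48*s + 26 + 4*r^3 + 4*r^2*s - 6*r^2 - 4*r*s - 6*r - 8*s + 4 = 4*r^3 - 7*r^2 - 117*r + s*(4*r^2 - 4*r - 120) + 90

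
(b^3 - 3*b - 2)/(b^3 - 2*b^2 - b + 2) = (b + 1)/(b - 1)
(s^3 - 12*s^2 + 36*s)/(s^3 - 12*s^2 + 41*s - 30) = s*(s - 6)/(s^2 - 6*s + 5)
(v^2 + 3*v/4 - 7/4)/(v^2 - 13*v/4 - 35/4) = (v - 1)/(v - 5)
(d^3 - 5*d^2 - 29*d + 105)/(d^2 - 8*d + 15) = (d^2 - 2*d - 35)/(d - 5)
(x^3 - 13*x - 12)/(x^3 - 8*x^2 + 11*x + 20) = (x + 3)/(x - 5)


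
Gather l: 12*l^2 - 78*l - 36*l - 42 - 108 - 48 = 12*l^2 - 114*l - 198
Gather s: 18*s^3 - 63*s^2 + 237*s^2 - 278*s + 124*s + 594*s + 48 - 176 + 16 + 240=18*s^3 + 174*s^2 + 440*s + 128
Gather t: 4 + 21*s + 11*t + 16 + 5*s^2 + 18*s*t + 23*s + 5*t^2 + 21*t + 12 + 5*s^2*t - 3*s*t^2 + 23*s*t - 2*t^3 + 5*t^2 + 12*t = 5*s^2 + 44*s - 2*t^3 + t^2*(10 - 3*s) + t*(5*s^2 + 41*s + 44) + 32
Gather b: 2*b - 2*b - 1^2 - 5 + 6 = 0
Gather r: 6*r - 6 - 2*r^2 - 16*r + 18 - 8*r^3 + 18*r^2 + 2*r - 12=-8*r^3 + 16*r^2 - 8*r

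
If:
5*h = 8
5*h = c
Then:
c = 8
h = 8/5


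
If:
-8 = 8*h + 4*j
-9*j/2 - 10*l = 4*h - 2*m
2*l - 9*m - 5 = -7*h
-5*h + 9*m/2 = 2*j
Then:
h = -100/137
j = -74/137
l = 89/274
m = -144/137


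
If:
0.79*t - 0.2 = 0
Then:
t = 0.25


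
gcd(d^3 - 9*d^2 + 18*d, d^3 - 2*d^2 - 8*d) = d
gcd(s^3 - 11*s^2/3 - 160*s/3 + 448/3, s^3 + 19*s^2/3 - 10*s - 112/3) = s^2 + 13*s/3 - 56/3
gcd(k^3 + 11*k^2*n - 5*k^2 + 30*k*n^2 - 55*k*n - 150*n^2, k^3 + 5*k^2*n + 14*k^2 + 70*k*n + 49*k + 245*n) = k + 5*n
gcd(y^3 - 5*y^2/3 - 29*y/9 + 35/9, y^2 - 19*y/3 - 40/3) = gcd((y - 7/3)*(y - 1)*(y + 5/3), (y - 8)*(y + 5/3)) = y + 5/3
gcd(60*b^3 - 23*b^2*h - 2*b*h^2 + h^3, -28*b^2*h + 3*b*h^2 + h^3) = 4*b - h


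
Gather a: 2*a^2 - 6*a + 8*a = 2*a^2 + 2*a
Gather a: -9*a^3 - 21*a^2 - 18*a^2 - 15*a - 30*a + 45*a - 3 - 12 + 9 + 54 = -9*a^3 - 39*a^2 + 48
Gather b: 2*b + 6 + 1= 2*b + 7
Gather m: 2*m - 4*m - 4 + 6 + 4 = 6 - 2*m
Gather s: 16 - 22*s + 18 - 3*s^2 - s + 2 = -3*s^2 - 23*s + 36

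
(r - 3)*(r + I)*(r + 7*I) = r^3 - 3*r^2 + 8*I*r^2 - 7*r - 24*I*r + 21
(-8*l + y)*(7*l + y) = -56*l^2 - l*y + y^2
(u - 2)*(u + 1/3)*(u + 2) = u^3 + u^2/3 - 4*u - 4/3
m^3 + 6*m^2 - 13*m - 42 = (m - 3)*(m + 2)*(m + 7)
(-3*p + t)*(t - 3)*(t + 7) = -3*p*t^2 - 12*p*t + 63*p + t^3 + 4*t^2 - 21*t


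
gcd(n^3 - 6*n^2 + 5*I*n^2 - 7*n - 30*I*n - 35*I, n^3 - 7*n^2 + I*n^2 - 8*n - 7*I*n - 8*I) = n + 1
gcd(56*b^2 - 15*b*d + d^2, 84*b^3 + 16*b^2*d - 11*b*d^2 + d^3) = 7*b - d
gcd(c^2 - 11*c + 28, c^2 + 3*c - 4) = 1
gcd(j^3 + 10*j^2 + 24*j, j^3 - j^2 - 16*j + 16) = j + 4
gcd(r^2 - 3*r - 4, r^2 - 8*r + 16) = r - 4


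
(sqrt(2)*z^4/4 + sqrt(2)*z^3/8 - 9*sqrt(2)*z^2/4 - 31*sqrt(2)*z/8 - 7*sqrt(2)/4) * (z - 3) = sqrt(2)*z^5/4 - 5*sqrt(2)*z^4/8 - 21*sqrt(2)*z^3/8 + 23*sqrt(2)*z^2/8 + 79*sqrt(2)*z/8 + 21*sqrt(2)/4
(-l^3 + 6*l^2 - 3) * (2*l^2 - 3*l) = -2*l^5 + 15*l^4 - 18*l^3 - 6*l^2 + 9*l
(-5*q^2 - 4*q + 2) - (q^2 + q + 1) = -6*q^2 - 5*q + 1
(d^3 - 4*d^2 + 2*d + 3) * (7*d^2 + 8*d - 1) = 7*d^5 - 20*d^4 - 19*d^3 + 41*d^2 + 22*d - 3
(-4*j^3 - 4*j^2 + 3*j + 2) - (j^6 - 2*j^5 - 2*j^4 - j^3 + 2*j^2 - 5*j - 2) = -j^6 + 2*j^5 + 2*j^4 - 3*j^3 - 6*j^2 + 8*j + 4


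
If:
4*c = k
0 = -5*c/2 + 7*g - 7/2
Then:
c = k/4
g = 5*k/56 + 1/2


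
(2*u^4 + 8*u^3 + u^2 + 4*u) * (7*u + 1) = 14*u^5 + 58*u^4 + 15*u^3 + 29*u^2 + 4*u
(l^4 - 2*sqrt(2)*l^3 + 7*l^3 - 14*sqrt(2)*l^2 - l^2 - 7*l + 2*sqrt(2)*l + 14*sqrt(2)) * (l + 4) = l^5 - 2*sqrt(2)*l^4 + 11*l^4 - 22*sqrt(2)*l^3 + 27*l^3 - 54*sqrt(2)*l^2 - 11*l^2 - 28*l + 22*sqrt(2)*l + 56*sqrt(2)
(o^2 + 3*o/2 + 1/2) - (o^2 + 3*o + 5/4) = -3*o/2 - 3/4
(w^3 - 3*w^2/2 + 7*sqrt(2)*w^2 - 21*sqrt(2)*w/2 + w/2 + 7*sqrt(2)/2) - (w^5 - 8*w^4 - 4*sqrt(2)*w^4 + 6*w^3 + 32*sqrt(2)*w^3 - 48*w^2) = -w^5 + 4*sqrt(2)*w^4 + 8*w^4 - 32*sqrt(2)*w^3 - 5*w^3 + 7*sqrt(2)*w^2 + 93*w^2/2 - 21*sqrt(2)*w/2 + w/2 + 7*sqrt(2)/2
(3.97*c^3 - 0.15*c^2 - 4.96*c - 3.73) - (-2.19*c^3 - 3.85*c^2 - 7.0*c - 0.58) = 6.16*c^3 + 3.7*c^2 + 2.04*c - 3.15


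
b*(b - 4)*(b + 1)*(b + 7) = b^4 + 4*b^3 - 25*b^2 - 28*b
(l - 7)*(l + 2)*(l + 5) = l^3 - 39*l - 70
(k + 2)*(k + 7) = k^2 + 9*k + 14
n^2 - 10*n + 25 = (n - 5)^2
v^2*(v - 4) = v^3 - 4*v^2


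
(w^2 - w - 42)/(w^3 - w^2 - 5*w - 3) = (-w^2 + w + 42)/(-w^3 + w^2 + 5*w + 3)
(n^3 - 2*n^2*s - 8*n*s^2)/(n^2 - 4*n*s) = n + 2*s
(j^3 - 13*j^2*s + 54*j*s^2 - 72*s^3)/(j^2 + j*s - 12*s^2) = (j^2 - 10*j*s + 24*s^2)/(j + 4*s)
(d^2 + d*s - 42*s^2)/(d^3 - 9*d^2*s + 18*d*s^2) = (-d - 7*s)/(d*(-d + 3*s))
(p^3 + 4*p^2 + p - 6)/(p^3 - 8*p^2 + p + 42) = (p^2 + 2*p - 3)/(p^2 - 10*p + 21)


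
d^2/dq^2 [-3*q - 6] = 0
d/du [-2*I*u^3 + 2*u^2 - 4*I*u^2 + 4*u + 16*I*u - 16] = -6*I*u^2 + u*(4 - 8*I) + 4 + 16*I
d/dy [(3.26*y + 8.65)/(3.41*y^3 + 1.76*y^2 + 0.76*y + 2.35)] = (-22.2332*y^3 - 94.2271*y^2 - 30.448*y + 1.087)/(11.6281*y^6 + 12.0032*y^5 + 8.2808*y^4 + 18.7022*y^3 + 8.8496*y^2 + 3.572*y + 5.5225)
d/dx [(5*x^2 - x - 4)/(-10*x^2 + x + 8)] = (-5*x^2 - 4)/(100*x^4 - 20*x^3 - 159*x^2 + 16*x + 64)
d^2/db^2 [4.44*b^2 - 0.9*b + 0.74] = 8.88000000000000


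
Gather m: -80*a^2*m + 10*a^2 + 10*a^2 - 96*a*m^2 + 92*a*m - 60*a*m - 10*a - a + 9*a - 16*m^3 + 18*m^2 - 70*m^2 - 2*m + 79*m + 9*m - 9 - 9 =20*a^2 - 2*a - 16*m^3 + m^2*(-96*a - 52) + m*(-80*a^2 + 32*a + 86) - 18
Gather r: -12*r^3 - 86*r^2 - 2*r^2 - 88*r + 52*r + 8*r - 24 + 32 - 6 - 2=-12*r^3 - 88*r^2 - 28*r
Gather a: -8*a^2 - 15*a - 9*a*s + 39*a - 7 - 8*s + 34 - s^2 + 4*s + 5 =-8*a^2 + a*(24 - 9*s) - s^2 - 4*s + 32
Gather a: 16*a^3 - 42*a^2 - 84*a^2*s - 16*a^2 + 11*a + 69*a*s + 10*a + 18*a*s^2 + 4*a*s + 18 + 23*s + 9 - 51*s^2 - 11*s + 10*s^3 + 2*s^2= 16*a^3 + a^2*(-84*s - 58) + a*(18*s^2 + 73*s + 21) + 10*s^3 - 49*s^2 + 12*s + 27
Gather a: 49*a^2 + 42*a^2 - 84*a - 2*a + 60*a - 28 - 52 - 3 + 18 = 91*a^2 - 26*a - 65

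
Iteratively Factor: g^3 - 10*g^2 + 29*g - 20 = (g - 4)*(g^2 - 6*g + 5) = (g - 4)*(g - 1)*(g - 5)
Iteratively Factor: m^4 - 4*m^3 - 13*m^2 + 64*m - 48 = (m + 4)*(m^3 - 8*m^2 + 19*m - 12) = (m - 1)*(m + 4)*(m^2 - 7*m + 12) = (m - 3)*(m - 1)*(m + 4)*(m - 4)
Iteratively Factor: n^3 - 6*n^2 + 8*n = (n - 4)*(n^2 - 2*n) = (n - 4)*(n - 2)*(n)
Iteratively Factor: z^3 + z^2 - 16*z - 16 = (z + 1)*(z^2 - 16) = (z + 1)*(z + 4)*(z - 4)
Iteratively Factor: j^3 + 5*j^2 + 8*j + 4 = (j + 2)*(j^2 + 3*j + 2) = (j + 1)*(j + 2)*(j + 2)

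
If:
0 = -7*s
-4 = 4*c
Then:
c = -1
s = 0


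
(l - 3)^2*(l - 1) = l^3 - 7*l^2 + 15*l - 9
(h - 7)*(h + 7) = h^2 - 49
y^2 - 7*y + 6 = (y - 6)*(y - 1)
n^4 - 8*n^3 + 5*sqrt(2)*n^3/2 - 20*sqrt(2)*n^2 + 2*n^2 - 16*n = n*(n - 8)*(n + sqrt(2)/2)*(n + 2*sqrt(2))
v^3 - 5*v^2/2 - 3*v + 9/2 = (v - 3)*(v - 1)*(v + 3/2)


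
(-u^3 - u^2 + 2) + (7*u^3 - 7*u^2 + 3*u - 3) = 6*u^3 - 8*u^2 + 3*u - 1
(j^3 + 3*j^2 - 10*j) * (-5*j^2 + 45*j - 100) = -5*j^5 + 30*j^4 + 85*j^3 - 750*j^2 + 1000*j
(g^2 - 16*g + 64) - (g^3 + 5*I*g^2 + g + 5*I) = -g^3 + g^2 - 5*I*g^2 - 17*g + 64 - 5*I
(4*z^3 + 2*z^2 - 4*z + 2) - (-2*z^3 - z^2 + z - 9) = 6*z^3 + 3*z^2 - 5*z + 11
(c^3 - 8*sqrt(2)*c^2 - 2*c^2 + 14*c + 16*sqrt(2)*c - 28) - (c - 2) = c^3 - 8*sqrt(2)*c^2 - 2*c^2 + 13*c + 16*sqrt(2)*c - 26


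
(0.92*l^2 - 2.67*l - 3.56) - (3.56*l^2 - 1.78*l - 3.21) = -2.64*l^2 - 0.89*l - 0.35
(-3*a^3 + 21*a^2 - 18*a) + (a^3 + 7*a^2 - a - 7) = -2*a^3 + 28*a^2 - 19*a - 7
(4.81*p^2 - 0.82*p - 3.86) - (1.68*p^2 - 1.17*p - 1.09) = 3.13*p^2 + 0.35*p - 2.77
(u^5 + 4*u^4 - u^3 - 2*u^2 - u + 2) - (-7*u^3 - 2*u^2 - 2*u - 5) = u^5 + 4*u^4 + 6*u^3 + u + 7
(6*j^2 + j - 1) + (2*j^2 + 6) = 8*j^2 + j + 5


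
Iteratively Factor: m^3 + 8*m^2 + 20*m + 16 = (m + 2)*(m^2 + 6*m + 8) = (m + 2)^2*(m + 4)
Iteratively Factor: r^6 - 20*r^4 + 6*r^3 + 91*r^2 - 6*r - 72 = (r + 4)*(r^5 - 4*r^4 - 4*r^3 + 22*r^2 + 3*r - 18) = (r - 3)*(r + 4)*(r^4 - r^3 - 7*r^2 + r + 6) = (r - 3)^2*(r + 4)*(r^3 + 2*r^2 - r - 2) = (r - 3)^2*(r - 1)*(r + 4)*(r^2 + 3*r + 2) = (r - 3)^2*(r - 1)*(r + 2)*(r + 4)*(r + 1)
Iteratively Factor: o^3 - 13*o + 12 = (o - 1)*(o^2 + o - 12) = (o - 1)*(o + 4)*(o - 3)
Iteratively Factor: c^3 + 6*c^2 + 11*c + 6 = (c + 2)*(c^2 + 4*c + 3) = (c + 1)*(c + 2)*(c + 3)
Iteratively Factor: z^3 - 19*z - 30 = (z + 3)*(z^2 - 3*z - 10) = (z + 2)*(z + 3)*(z - 5)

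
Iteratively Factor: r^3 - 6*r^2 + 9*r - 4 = (r - 1)*(r^2 - 5*r + 4) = (r - 4)*(r - 1)*(r - 1)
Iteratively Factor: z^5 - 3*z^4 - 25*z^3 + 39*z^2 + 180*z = (z + 3)*(z^4 - 6*z^3 - 7*z^2 + 60*z) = (z - 4)*(z + 3)*(z^3 - 2*z^2 - 15*z) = z*(z - 4)*(z + 3)*(z^2 - 2*z - 15) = z*(z - 4)*(z + 3)^2*(z - 5)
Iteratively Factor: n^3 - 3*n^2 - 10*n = (n - 5)*(n^2 + 2*n) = (n - 5)*(n + 2)*(n)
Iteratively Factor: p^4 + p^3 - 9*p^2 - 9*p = (p - 3)*(p^3 + 4*p^2 + 3*p) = (p - 3)*(p + 1)*(p^2 + 3*p) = (p - 3)*(p + 1)*(p + 3)*(p)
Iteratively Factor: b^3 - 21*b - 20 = (b + 1)*(b^2 - b - 20) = (b - 5)*(b + 1)*(b + 4)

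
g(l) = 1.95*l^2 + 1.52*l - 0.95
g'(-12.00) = -45.28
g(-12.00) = 261.61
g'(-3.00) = -10.18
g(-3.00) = 12.04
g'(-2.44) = -8.00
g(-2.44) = 6.95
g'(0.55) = 3.66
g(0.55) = 0.48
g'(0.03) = 1.64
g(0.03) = -0.90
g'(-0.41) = -0.08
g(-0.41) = -1.25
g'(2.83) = 12.56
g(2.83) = 18.97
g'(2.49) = 11.23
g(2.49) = 14.92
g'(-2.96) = -10.02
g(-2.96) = 11.64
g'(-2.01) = -6.32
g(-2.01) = 3.87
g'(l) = 3.9*l + 1.52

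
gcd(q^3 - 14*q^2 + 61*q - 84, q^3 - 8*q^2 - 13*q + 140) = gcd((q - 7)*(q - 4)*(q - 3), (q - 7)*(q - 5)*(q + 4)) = q - 7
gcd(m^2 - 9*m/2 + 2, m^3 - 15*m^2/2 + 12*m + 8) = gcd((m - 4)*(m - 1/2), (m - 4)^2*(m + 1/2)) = m - 4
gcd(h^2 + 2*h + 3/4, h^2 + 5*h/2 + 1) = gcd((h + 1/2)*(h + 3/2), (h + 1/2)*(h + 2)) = h + 1/2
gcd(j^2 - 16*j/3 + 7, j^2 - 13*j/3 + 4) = j - 3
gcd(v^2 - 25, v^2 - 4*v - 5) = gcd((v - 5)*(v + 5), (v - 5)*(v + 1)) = v - 5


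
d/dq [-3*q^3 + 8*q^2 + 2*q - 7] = -9*q^2 + 16*q + 2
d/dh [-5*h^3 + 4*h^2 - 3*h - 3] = -15*h^2 + 8*h - 3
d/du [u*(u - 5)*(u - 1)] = 3*u^2 - 12*u + 5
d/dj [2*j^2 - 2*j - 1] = 4*j - 2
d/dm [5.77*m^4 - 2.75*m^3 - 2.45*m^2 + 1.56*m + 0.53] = 23.08*m^3 - 8.25*m^2 - 4.9*m + 1.56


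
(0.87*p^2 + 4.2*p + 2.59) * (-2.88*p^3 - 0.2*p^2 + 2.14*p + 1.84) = -2.5056*p^5 - 12.27*p^4 - 6.4374*p^3 + 10.0708*p^2 + 13.2706*p + 4.7656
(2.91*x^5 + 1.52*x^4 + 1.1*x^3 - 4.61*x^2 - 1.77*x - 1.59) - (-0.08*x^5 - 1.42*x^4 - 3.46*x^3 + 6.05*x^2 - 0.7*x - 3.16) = 2.99*x^5 + 2.94*x^4 + 4.56*x^3 - 10.66*x^2 - 1.07*x + 1.57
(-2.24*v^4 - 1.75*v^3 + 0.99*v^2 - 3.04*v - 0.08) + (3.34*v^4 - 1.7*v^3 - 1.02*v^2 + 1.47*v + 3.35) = 1.1*v^4 - 3.45*v^3 - 0.03*v^2 - 1.57*v + 3.27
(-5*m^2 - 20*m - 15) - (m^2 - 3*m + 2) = -6*m^2 - 17*m - 17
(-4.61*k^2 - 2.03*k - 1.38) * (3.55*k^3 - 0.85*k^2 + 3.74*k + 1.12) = -16.3655*k^5 - 3.288*k^4 - 20.4149*k^3 - 11.5824*k^2 - 7.4348*k - 1.5456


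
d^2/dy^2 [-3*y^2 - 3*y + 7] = -6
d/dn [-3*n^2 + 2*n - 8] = 2 - 6*n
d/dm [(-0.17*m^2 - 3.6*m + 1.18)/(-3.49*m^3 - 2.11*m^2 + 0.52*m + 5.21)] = (-0.5933*m^4 - 25.128*m^3 + 4.6702*m^2 + 3.2082*m - 19.3696)/(12.1801*m^6 + 14.7278*m^5 + 0.822499999999999*m^4 - 38.5602*m^3 - 21.7158*m^2 + 5.4184*m + 27.1441)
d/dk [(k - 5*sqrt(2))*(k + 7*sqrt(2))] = 2*k + 2*sqrt(2)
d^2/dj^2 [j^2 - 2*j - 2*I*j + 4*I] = 2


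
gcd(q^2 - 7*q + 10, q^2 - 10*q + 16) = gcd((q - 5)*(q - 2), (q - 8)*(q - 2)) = q - 2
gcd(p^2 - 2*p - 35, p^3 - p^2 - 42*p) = p - 7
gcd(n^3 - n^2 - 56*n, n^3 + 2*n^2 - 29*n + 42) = n + 7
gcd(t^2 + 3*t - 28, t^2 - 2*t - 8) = t - 4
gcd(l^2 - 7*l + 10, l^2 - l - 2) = l - 2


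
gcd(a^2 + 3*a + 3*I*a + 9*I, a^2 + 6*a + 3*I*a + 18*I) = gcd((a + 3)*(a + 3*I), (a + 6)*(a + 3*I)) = a + 3*I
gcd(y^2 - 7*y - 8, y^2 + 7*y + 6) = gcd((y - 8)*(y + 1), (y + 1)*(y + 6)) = y + 1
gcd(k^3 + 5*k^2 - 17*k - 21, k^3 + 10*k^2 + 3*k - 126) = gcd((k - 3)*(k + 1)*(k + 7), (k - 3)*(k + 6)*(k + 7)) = k^2 + 4*k - 21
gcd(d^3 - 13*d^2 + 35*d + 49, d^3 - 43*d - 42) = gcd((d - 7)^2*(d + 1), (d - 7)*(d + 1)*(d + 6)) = d^2 - 6*d - 7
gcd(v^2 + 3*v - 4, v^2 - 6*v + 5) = v - 1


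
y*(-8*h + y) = -8*h*y + y^2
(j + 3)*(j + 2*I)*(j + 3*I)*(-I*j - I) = -I*j^4 + 5*j^3 - 4*I*j^3 + 20*j^2 + 3*I*j^2 + 15*j + 24*I*j + 18*I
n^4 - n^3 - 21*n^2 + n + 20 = (n - 5)*(n - 1)*(n + 1)*(n + 4)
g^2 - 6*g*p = g*(g - 6*p)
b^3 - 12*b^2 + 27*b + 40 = (b - 8)*(b - 5)*(b + 1)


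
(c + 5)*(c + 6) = c^2 + 11*c + 30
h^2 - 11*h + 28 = (h - 7)*(h - 4)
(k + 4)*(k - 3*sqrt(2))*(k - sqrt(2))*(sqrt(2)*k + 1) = sqrt(2)*k^4 - 7*k^3 + 4*sqrt(2)*k^3 - 28*k^2 + 2*sqrt(2)*k^2 + 6*k + 8*sqrt(2)*k + 24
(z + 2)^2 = z^2 + 4*z + 4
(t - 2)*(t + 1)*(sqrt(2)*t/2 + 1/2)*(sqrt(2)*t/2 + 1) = t^4/2 - t^3/2 + 3*sqrt(2)*t^3/4 - 3*sqrt(2)*t^2/4 - t^2/2 - 3*sqrt(2)*t/2 - t/2 - 1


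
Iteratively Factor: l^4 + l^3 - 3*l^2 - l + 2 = (l + 2)*(l^3 - l^2 - l + 1) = (l + 1)*(l + 2)*(l^2 - 2*l + 1) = (l - 1)*(l + 1)*(l + 2)*(l - 1)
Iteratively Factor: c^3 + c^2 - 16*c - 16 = (c - 4)*(c^2 + 5*c + 4) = (c - 4)*(c + 1)*(c + 4)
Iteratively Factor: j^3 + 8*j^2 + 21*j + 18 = (j + 3)*(j^2 + 5*j + 6) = (j + 3)^2*(j + 2)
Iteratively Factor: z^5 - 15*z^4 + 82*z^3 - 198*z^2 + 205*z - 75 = (z - 3)*(z^4 - 12*z^3 + 46*z^2 - 60*z + 25) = (z - 5)*(z - 3)*(z^3 - 7*z^2 + 11*z - 5) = (z - 5)*(z - 3)*(z - 1)*(z^2 - 6*z + 5) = (z - 5)*(z - 3)*(z - 1)^2*(z - 5)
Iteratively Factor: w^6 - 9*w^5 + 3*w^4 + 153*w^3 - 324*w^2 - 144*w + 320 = (w - 4)*(w^5 - 5*w^4 - 17*w^3 + 85*w^2 + 16*w - 80) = (w - 4)*(w + 4)*(w^4 - 9*w^3 + 19*w^2 + 9*w - 20) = (w - 4)^2*(w + 4)*(w^3 - 5*w^2 - w + 5) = (w - 4)^2*(w + 1)*(w + 4)*(w^2 - 6*w + 5) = (w - 4)^2*(w - 1)*(w + 1)*(w + 4)*(w - 5)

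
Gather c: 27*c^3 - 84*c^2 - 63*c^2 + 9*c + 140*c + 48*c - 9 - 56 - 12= 27*c^3 - 147*c^2 + 197*c - 77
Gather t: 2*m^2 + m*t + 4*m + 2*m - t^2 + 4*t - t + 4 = 2*m^2 + 6*m - t^2 + t*(m + 3) + 4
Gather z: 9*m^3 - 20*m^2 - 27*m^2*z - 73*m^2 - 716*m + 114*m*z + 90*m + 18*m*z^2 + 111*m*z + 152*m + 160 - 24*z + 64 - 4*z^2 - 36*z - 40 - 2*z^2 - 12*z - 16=9*m^3 - 93*m^2 - 474*m + z^2*(18*m - 6) + z*(-27*m^2 + 225*m - 72) + 168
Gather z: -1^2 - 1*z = -z - 1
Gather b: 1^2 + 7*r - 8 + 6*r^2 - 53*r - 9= 6*r^2 - 46*r - 16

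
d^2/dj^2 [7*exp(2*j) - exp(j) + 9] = (28*exp(j) - 1)*exp(j)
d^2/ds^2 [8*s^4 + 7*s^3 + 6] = 6*s*(16*s + 7)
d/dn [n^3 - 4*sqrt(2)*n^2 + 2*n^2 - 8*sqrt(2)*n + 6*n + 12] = 3*n^2 - 8*sqrt(2)*n + 4*n - 8*sqrt(2) + 6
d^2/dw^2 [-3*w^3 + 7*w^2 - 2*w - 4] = 14 - 18*w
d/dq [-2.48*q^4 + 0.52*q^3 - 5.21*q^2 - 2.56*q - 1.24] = -9.92*q^3 + 1.56*q^2 - 10.42*q - 2.56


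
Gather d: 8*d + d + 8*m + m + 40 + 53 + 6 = 9*d + 9*m + 99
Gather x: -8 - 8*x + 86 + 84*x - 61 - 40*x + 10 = 36*x + 27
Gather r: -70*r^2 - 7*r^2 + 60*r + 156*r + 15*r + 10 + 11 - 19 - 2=-77*r^2 + 231*r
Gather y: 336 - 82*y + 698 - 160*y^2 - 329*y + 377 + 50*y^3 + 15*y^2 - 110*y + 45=50*y^3 - 145*y^2 - 521*y + 1456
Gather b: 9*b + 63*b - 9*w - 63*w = 72*b - 72*w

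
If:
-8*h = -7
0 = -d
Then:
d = 0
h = 7/8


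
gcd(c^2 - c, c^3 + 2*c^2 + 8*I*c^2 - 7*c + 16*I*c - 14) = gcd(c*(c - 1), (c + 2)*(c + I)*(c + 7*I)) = 1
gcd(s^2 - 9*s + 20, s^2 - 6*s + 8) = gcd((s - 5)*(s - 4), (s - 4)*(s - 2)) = s - 4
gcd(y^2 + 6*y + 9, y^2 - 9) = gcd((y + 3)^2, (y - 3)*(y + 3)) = y + 3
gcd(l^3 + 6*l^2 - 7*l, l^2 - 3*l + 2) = l - 1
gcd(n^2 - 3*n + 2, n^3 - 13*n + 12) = n - 1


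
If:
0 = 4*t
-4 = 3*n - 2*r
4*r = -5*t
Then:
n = -4/3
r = 0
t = 0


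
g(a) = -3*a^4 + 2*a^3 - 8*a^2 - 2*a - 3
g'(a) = -12*a^3 + 6*a^2 - 16*a - 2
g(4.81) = -1580.98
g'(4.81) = -1275.56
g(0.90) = -11.79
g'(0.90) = -20.29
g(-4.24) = -1260.37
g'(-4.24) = 1088.41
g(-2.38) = -166.77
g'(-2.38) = 231.84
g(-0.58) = -5.26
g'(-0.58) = 11.64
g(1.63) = -40.03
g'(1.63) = -64.11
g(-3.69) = -761.23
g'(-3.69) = 741.66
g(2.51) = -145.87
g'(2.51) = -194.12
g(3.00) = -270.00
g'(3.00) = -320.00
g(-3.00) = -366.00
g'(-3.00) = 424.00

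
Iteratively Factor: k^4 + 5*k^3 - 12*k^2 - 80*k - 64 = (k + 1)*(k^3 + 4*k^2 - 16*k - 64) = (k + 1)*(k + 4)*(k^2 - 16) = (k + 1)*(k + 4)^2*(k - 4)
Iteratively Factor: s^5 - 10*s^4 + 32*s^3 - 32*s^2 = (s)*(s^4 - 10*s^3 + 32*s^2 - 32*s) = s*(s - 2)*(s^3 - 8*s^2 + 16*s) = s*(s - 4)*(s - 2)*(s^2 - 4*s) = s*(s - 4)^2*(s - 2)*(s)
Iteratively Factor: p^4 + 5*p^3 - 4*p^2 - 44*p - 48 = (p + 2)*(p^3 + 3*p^2 - 10*p - 24) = (p + 2)*(p + 4)*(p^2 - p - 6) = (p + 2)^2*(p + 4)*(p - 3)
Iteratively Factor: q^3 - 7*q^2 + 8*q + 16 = (q - 4)*(q^2 - 3*q - 4) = (q - 4)*(q + 1)*(q - 4)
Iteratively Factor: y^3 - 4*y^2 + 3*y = (y)*(y^2 - 4*y + 3) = y*(y - 3)*(y - 1)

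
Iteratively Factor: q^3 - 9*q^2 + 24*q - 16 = (q - 1)*(q^2 - 8*q + 16) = (q - 4)*(q - 1)*(q - 4)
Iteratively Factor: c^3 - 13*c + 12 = (c - 1)*(c^2 + c - 12) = (c - 3)*(c - 1)*(c + 4)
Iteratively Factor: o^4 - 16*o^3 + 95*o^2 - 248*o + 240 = (o - 4)*(o^3 - 12*o^2 + 47*o - 60) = (o - 5)*(o - 4)*(o^2 - 7*o + 12) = (o - 5)*(o - 4)*(o - 3)*(o - 4)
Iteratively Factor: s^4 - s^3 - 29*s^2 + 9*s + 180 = (s - 3)*(s^3 + 2*s^2 - 23*s - 60) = (s - 5)*(s - 3)*(s^2 + 7*s + 12) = (s - 5)*(s - 3)*(s + 4)*(s + 3)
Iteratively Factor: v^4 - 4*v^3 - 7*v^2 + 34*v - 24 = (v - 2)*(v^3 - 2*v^2 - 11*v + 12) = (v - 2)*(v - 1)*(v^2 - v - 12) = (v - 4)*(v - 2)*(v - 1)*(v + 3)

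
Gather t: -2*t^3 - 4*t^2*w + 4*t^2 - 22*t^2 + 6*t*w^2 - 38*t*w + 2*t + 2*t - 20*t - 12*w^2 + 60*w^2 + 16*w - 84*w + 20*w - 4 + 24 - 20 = -2*t^3 + t^2*(-4*w - 18) + t*(6*w^2 - 38*w - 16) + 48*w^2 - 48*w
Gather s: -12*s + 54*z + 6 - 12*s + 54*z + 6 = -24*s + 108*z + 12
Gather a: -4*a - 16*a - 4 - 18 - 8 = -20*a - 30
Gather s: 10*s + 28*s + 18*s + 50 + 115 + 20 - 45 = 56*s + 140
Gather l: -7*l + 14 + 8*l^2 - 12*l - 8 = 8*l^2 - 19*l + 6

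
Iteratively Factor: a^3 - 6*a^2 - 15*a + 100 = (a - 5)*(a^2 - a - 20) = (a - 5)^2*(a + 4)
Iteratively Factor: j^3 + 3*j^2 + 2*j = (j + 2)*(j^2 + j) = j*(j + 2)*(j + 1)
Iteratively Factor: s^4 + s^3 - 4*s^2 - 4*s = (s + 1)*(s^3 - 4*s) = (s + 1)*(s + 2)*(s^2 - 2*s) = s*(s + 1)*(s + 2)*(s - 2)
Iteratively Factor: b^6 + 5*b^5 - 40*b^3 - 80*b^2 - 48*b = (b)*(b^5 + 5*b^4 - 40*b^2 - 80*b - 48) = b*(b + 2)*(b^4 + 3*b^3 - 6*b^2 - 28*b - 24) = b*(b + 2)^2*(b^3 + b^2 - 8*b - 12) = b*(b + 2)^3*(b^2 - b - 6) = b*(b - 3)*(b + 2)^3*(b + 2)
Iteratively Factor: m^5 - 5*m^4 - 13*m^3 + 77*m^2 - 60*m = (m - 1)*(m^4 - 4*m^3 - 17*m^2 + 60*m) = (m - 1)*(m + 4)*(m^3 - 8*m^2 + 15*m) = (m - 5)*(m - 1)*(m + 4)*(m^2 - 3*m) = (m - 5)*(m - 3)*(m - 1)*(m + 4)*(m)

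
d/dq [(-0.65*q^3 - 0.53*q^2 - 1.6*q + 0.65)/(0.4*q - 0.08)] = (-0.52*q^3 - 0.056*q^2 + 0.0848*q - 0.132)/(0.16*q^2 - 0.064*q + 0.0064)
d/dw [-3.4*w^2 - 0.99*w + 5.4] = -6.8*w - 0.99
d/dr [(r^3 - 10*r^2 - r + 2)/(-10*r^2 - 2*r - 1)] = (-10*r^4 - 4*r^3 + 7*r^2 + 60*r + 5)/(100*r^4 + 40*r^3 + 24*r^2 + 4*r + 1)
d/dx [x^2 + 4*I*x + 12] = 2*x + 4*I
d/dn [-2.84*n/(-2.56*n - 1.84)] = (13.377536*n + 9.615104)/(2.56*n + 1.84)^3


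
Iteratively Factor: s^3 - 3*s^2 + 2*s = (s - 1)*(s^2 - 2*s) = s*(s - 1)*(s - 2)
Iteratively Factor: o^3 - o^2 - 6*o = (o)*(o^2 - o - 6) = o*(o + 2)*(o - 3)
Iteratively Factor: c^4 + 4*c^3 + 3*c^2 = (c)*(c^3 + 4*c^2 + 3*c) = c*(c + 1)*(c^2 + 3*c) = c*(c + 1)*(c + 3)*(c)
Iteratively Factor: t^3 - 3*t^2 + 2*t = (t - 1)*(t^2 - 2*t) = (t - 2)*(t - 1)*(t)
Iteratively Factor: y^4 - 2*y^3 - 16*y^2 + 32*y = (y + 4)*(y^3 - 6*y^2 + 8*y) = (y - 2)*(y + 4)*(y^2 - 4*y) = y*(y - 2)*(y + 4)*(y - 4)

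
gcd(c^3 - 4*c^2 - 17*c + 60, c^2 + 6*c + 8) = c + 4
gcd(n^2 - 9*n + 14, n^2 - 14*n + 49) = n - 7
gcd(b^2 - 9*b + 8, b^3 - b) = b - 1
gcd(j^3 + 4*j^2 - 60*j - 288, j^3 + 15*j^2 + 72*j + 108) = j^2 + 12*j + 36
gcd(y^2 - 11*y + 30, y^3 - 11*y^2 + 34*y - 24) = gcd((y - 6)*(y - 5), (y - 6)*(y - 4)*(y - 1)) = y - 6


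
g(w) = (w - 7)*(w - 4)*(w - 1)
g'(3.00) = -6.00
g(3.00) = 8.00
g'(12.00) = 183.00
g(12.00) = 440.00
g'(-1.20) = 72.12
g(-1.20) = -93.81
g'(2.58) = -2.95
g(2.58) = 9.92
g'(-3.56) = 162.46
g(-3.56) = -364.04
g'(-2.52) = 118.53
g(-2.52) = -218.49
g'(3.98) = -9.00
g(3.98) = 0.18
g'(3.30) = -7.53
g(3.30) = 5.96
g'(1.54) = 9.15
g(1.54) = 7.25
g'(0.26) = 32.96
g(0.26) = -18.65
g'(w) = (w - 7)*(w - 4) + (w - 7)*(w - 1) + (w - 4)*(w - 1) = 3*w^2 - 24*w + 39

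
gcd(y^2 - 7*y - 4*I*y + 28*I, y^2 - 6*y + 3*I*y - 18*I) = 1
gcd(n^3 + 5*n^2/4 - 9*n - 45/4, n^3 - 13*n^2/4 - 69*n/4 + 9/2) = n + 3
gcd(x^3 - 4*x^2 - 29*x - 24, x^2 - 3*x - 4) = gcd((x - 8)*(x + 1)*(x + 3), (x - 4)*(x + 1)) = x + 1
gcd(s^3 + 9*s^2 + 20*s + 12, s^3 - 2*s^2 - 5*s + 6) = s + 2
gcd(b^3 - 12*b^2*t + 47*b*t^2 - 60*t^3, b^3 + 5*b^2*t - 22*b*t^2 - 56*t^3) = -b + 4*t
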